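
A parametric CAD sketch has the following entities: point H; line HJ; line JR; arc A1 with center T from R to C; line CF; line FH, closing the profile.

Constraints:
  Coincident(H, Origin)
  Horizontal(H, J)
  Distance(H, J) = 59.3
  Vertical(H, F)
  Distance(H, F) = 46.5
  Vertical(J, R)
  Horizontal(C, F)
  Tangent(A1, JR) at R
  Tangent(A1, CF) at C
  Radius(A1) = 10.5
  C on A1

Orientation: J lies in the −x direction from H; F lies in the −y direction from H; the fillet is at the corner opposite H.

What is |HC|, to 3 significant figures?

67.4

H is at the origin; HJ is horizontal with |HJ| = 59.3 and J on the −x side, so J = (-59.3, 0.00). HF is vertical with |HF| = 46.5 and F on the −y side, so F = (0.00, -46.5). The virtual corner opposite H is at (-59.3, -46.5). Since A1 is tangent to JR there, TR ⟂ JR and tangency of A1 to CF means the radius TC is perpendicular to CF, with radius 10.5, so the center T sits 10.5 in from both sides at T = (-48.8, -36.0). That places the tangent points at R = (-59.3, -36.0) on JR and C = (-48.8, -46.5) on CF. Then |HC| = |C − H| = 67.4.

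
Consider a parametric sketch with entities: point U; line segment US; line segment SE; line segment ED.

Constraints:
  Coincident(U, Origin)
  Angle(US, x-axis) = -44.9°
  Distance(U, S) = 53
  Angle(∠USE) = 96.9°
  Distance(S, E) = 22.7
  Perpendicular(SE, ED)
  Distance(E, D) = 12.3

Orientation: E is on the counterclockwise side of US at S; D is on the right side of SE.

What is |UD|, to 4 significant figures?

71.13

U is at the origin; US runs at -44.9° with length 53.0, so S = 53.0·(cos -44.9°, sin -44.9°) = (37.54, -37.41). ∠USE = 96.9°, so SE runs at -44.9° + (180° − 96.9°) = 38.20° from the x-axis; with |SE| = 22.7, E = S + 22.7·(cos 38.20°, sin 38.20°) = (55.38, -23.37). SE ⟂ ED; with |ED| = 12.3 on the right of SE, D = E + 12.3·(0.6184, -0.7859) = (62.99, -33.04). Then |UD| = |D − U| = 71.13.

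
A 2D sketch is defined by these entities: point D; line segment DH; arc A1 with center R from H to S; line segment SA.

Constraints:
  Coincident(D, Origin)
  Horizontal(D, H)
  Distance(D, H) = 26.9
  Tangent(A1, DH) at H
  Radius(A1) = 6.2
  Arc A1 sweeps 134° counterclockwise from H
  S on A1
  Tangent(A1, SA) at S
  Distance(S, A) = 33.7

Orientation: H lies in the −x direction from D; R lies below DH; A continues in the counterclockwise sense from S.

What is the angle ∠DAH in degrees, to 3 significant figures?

41.5°

D is at the origin; DH is horizontal with |DH| = 26.9 and H on the −x side, so H = (-26.9, 0.00). Since A1 is tangent to DH there, RH ⟂ DH, so R = H + (0, -6.2) = (-26.9, -6.20). On A1, H sits at bearing 90° from R; a 134° counterclockwise sweep puts S at bearing 224°, so S = R + 6.2·(cos 224°, sin 224°) = (-31.4, -10.5). Tangency of A1 to SA means the radius RS is perpendicular to SA, so SA runs along (−sin 224°, cos 224°); with |SA| = 33.7, A = (-7.95, -34.7). Then cos ∠DAH = AD·AH / (|AD||AH|), giving 41.5°.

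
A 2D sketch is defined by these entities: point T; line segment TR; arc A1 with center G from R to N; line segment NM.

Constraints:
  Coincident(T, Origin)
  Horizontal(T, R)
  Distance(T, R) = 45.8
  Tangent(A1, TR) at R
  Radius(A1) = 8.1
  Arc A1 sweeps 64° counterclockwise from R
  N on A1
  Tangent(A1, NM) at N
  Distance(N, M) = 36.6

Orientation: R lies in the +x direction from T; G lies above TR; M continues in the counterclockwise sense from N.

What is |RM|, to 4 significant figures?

44.12

T is at the origin; TR is horizontal with |TR| = 45.8 and R on the +x side, so R = (45.80, 0.000). A1 meets TR tangentially, so GR is at right angles to TR, so G = R + (0, 8.1) = (45.80, 8.100). On A1, R sits at bearing -90° from G; a 64° counterclockwise sweep puts N at bearing -26°, so N = G + 8.1·(cos -26°, sin -26°) = (53.08, 4.549). Tangency of A1 to NM means the radius GN is perpendicular to NM, so NM runs along (−sin -26°, cos -26°); with |NM| = 36.6, M = (69.12, 37.45). Then |RM| = |M − R| = 44.12.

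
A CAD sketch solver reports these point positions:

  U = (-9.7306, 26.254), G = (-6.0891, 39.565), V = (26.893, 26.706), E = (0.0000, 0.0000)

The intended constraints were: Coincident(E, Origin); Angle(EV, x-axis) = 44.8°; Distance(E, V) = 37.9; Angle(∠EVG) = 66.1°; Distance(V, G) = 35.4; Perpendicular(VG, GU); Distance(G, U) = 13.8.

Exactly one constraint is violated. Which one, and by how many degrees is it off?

Perpendicular(VG, GU) — off by 6.00°.

E = (0.00, 0.00) ✓; EV at 44.80° ✓; |EV| = 37.90 ✓; ∠EVG = 66.10° ✓; |VG| = 35.40 ✓; ∠(VG, GU) = 96.00° ✗; |GU| = 13.80 ✓.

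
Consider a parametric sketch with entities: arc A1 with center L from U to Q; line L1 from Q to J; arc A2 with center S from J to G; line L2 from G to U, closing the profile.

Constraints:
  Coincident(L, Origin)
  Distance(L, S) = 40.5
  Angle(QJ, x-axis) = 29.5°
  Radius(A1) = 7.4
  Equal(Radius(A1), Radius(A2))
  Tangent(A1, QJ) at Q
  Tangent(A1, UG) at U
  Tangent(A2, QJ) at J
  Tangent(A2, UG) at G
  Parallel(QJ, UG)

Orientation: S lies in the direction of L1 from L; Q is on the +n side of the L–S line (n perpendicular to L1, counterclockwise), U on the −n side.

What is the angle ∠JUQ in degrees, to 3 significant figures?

69.9°

Tangency of A1 to both parallel lines with radius 7.4 puts Q and U at L ± 7.4·n: Q = (-3.64, 6.44), U = (3.64, -6.44). Equal radii place J and G the same way about S: J = S + 7.4·n = (31.6, 26.4), G = S − 7.4·n = (38.9, 13.5). Then cos ∠JUQ = UJ·UQ / (|UJ||UQ|), giving 69.9°.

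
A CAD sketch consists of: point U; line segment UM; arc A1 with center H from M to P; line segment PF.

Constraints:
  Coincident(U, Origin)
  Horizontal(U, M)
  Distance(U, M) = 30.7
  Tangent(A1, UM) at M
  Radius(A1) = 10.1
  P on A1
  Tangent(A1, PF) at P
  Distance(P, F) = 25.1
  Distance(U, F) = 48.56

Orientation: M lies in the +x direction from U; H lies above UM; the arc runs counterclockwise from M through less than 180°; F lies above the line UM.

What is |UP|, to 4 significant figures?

42.41

Checks: |HP| = 10.10 ✓; ∠(HP, PF) = 90.00° ✓; |PF| = 25.10 ✓; |UF| = 48.56 ✓.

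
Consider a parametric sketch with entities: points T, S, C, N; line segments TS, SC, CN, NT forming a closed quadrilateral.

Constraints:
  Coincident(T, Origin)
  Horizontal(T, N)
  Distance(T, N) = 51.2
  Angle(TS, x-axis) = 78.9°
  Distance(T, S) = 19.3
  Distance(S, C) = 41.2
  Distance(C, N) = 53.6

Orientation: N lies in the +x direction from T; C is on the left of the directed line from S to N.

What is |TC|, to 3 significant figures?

58.6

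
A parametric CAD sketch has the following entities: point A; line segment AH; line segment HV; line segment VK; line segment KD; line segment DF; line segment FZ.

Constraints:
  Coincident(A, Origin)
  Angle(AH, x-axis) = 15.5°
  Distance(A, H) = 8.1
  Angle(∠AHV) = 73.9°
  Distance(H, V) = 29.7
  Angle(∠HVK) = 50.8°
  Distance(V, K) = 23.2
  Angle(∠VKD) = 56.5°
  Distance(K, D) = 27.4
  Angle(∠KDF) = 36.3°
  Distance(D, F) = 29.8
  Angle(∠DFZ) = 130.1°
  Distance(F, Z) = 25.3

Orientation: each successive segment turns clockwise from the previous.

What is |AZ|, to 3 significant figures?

40.5

∠KDF = 36.3° gives DF at -127° from the x-axis; with |DF| = 29.8, F = (-2.02, -28.6). ∠DFZ = 130.1° gives FZ at -177° from the x-axis; with |FZ| = 25.3, Z = (-27.3, -30.0). Then |AZ| = |Z − A| = 40.5.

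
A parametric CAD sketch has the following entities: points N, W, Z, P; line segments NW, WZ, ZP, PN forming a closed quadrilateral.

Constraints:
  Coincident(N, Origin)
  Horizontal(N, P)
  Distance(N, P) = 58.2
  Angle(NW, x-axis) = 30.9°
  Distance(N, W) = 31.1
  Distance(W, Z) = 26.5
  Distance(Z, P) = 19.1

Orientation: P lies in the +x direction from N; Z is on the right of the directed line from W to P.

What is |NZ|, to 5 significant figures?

40.891

N is at the origin; NP is horizontal with |NP| = 58.2 and P in +x, so P = (58.2, 0). NW runs at 30.9° with |NW| = 31.1, so W = (26.686, 15.971). Z is determined by |WZ| = 26.5 and |ZP| = 19.1 together: it lies at the intersection of circle(W, 26.5) and circle(P, 19.1). With |WP| = 35.330, the foot of the radical line on WP is 22.441 from W and the perpendicular offset is √(26.5² − 22.441²) = 14.095. Taking the right-of-WP solution: Z = (40.331, -6.7458).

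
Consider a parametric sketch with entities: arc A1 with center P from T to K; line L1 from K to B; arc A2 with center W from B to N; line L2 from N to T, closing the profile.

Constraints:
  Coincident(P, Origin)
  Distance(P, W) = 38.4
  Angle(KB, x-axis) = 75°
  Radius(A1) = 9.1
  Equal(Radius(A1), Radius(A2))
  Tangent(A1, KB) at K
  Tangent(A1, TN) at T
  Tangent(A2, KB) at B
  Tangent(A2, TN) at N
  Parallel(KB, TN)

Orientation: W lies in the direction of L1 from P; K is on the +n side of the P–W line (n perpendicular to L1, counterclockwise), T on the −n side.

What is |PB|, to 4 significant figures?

39.46

The slot axis is L1's direction at 75.0°, so u = (cos 75.0°, sin 75.0°) = (0.2588, 0.9659) and n = (−sin 75.0°, cos 75.0°) = (-0.9659, 0.2588). P is at the origin and W lies 38.4 along u from P, so W = 38.4·u = (9.939, 37.09). Tangency of A1 to both parallel lines with radius 9.1 puts K and T at P ± 9.1·n: K = (-8.790, 2.355), T = (8.790, -2.355). Equal radii place B and N the same way about W: B = W + 9.1·n = (1.149, 39.45), N = W − 9.1·n = (18.73, 34.74). Then |PB| = |B − P| = 39.46.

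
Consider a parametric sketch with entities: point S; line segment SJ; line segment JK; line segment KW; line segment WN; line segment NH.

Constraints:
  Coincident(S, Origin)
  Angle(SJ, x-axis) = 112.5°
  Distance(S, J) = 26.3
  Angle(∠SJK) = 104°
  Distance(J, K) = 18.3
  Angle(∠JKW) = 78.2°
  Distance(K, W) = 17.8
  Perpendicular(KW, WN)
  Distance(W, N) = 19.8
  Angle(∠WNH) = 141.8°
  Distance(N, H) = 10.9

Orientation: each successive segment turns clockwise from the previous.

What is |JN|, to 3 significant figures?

14.2

S is at the origin; SJ runs at 112.5° with length 26.3, so J = (-10.1, 24.3). ∠SJK = 104.0° gives JK at 36.5° from the x-axis; with |JK| = 18.3, K = (4.65, 35.2). ∠JKW = 78.2° gives KW at -65.3° from the x-axis; with |KW| = 17.8, W = (12.1, 19.0). KW is perpendicular to WN, so WN runs at -155°; with |WN| = 19.8, N = (-5.90, 10.7). Then |JN| = |N − J| = 14.2.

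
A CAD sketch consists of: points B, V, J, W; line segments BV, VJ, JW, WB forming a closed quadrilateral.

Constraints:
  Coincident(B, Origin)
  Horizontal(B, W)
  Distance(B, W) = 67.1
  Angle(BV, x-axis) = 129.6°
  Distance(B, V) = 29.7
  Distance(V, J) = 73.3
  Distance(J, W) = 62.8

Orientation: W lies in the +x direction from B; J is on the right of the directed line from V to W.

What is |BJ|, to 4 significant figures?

44.17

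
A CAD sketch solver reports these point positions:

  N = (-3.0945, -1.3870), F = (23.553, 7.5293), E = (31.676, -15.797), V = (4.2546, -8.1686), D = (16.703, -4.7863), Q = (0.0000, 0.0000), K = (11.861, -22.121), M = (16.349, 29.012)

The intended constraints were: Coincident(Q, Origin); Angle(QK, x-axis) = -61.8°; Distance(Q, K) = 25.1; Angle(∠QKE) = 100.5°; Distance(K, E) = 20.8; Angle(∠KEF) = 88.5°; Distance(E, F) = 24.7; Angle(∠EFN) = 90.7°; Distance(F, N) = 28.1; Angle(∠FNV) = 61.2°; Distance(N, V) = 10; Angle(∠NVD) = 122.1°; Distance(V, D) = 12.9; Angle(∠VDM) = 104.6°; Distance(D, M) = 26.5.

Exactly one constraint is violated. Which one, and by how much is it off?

Distance(D, M) = 26.5 — off by 7.30.

Q = (0.00, 0.00) ✓; QK at -61.80° ✓; |QK| = 25.10 ✓; ∠QKE = 100.5° ✓; |KE| = 20.80 ✓; ∠KEF = 88.50° ✓; |EF| = 24.70 ✓; ∠EFN = 90.70° ✓; |FN| = 28.10 ✓; ∠FNV = 61.20° ✓; |NV| = 10.00 ✓; ∠NVD = 122.1° ✓; |VD| = 12.90 ✓; ∠VDM = 104.6° ✓; |DM| = 33.80 ✗.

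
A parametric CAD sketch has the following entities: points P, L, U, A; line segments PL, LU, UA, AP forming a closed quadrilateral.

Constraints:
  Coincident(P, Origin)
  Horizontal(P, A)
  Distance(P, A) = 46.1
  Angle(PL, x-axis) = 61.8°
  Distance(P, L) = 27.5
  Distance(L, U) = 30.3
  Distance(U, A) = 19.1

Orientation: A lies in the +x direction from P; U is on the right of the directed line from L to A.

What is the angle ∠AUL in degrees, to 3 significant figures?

110°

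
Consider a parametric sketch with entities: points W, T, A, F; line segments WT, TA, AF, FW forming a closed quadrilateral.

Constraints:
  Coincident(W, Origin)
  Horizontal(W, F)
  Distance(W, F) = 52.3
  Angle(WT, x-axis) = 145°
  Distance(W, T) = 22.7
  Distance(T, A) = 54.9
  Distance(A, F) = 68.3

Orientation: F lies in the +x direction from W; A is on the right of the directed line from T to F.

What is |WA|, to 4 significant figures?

39.83

W is at the origin; WF is horizontal with |WF| = 52.3 and F in +x, so F = (52.3, 0). WT runs at 145.0° with |WT| = 22.7, so T = (-18.59, 13.02). A is determined by |TA| = 54.9 and |AF| = 68.3 together: it lies at the intersection of circle(T, 54.9) and circle(F, 68.3). With |TF| = 72.08, the foot of the radical line on TF is 24.59 from T and the perpendicular offset is √(54.9² − 24.59²) = 49.09. Taking the right-of-TF solution: A = (-3.277, -39.70).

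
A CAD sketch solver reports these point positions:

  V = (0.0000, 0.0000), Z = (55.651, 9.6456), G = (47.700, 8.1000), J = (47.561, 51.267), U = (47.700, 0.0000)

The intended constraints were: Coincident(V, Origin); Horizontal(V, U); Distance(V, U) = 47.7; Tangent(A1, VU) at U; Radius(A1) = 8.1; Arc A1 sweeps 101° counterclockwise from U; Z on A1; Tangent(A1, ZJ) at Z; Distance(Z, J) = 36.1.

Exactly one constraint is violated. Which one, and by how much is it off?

Distance(Z, J) = 36.1 — off by 6.30.

V = (0.00, 0.00) ✓; V.y = 0.00, U.y = 0.00 ✓; |VU| = 47.70 ✓; ∠(GU, UV) = 90.00° ✓; |GU| = 8.100 ✓; bearing(G→Z) − bearing(G→U) = 101.0° ✓; |GZ| = 8.100 ✓; ∠(GZ, ZJ) = 90.00° ✓; |ZJ| = 42.40 ✗.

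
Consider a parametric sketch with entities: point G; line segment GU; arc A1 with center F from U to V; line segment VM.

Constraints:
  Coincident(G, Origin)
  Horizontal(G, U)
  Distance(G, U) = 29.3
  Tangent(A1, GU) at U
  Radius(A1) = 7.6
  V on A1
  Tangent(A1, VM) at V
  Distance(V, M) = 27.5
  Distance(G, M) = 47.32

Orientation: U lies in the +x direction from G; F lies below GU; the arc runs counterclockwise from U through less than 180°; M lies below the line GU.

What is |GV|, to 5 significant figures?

24.214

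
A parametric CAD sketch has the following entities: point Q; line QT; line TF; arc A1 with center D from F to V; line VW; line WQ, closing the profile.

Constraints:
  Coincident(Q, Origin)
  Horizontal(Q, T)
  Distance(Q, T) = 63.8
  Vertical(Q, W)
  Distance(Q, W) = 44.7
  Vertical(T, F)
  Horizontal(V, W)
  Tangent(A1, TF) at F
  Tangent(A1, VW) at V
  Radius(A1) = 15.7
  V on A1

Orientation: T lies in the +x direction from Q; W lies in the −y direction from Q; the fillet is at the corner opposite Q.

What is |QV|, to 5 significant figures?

65.664

Q is at the origin; Q and T share the same y with |QT| = 63.8 and T on the +x side, so T = (63.800, 0.0000). Q and W share the same x with |QW| = 44.7 and W on the −y side, so W = (0.0000, -44.700). The virtual corner opposite Q is at (63.800, -44.700). Since A1 is tangent to TF there, DF ⟂ TF and the tangent condition forces DV to be normal to VW, with radius 15.7, so the center D sits 15.7 in from both sides at D = (48.100, -29.000). That places the tangent points at F = (63.800, -29.000) on TF and V = (48.100, -44.700) on VW. Then |QV| = |V − Q| = 65.664.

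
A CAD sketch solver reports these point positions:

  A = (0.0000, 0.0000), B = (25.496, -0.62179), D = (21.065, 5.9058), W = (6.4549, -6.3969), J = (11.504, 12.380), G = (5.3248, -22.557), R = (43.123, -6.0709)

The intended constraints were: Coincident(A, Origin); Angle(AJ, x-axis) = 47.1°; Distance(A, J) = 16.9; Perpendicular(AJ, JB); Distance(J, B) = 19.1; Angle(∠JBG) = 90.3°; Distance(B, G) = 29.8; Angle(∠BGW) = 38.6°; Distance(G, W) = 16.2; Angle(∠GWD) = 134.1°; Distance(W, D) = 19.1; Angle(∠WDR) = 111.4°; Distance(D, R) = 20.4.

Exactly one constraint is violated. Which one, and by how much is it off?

Distance(D, R) = 20.4 — off by 4.70.

A = (0.00, 0.00) ✓; AJ at 47.10° ✓; |AJ| = 16.90 ✓; ∠(AJ, JB) = 90.00° ✓; |JB| = 19.10 ✓; ∠JBG = 90.30° ✓; |BG| = 29.80 ✓; ∠BGW = 38.60° ✓; |GW| = 16.20 ✓; ∠GWD = 134.1° ✓; |WD| = 19.10 ✓; ∠WDR = 111.4° ✓; |DR| = 25.10 ✗.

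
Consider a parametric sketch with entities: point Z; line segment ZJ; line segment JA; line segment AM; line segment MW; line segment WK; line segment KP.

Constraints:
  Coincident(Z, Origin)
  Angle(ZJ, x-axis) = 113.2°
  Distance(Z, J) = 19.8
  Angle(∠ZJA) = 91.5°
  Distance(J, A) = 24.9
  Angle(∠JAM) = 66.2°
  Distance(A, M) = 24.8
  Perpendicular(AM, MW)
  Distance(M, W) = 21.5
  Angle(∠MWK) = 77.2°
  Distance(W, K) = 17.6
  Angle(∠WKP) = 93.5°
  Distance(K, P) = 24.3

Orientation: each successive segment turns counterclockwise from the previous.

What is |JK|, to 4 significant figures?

5.715

Z is at the origin; ZJ runs at 113.2° with length 19.8, so J = (-7.800, 18.20). ∠ZJA = 91.5° gives JA at -158.3° from the x-axis; with |JA| = 24.9, A = (-30.94, 8.992). ∠JAM = 66.2° gives AM at -44.50° from the x-axis; with |AM| = 24.8, M = (-13.25, -8.390). The perpendicularity gives MW at right angles to AM, so MW runs at 45.50°; with |MW| = 21.5, W = (1.823, 6.945). ∠MWK = 77.2° gives WK at 148.3° from the x-axis; with |WK| = 17.6, K = (-13.15, 16.19). Then |JK| = |K − J| = 5.715.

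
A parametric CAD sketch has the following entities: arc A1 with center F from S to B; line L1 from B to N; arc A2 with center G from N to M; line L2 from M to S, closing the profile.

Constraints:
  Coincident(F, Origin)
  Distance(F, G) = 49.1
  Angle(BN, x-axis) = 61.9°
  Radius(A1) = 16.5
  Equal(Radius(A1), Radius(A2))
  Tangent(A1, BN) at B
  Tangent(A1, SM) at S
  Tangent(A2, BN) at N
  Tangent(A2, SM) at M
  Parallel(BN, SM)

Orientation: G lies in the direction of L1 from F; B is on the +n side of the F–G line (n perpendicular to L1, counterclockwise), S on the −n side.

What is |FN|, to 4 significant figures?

51.80

Tangency of A1 to both parallel lines with radius 16.5 puts B and S at F ± 16.5·n: B = (-14.56, 7.772), S = (14.56, -7.772). Equal radii place N and M the same way about G: N = G + 16.5·n = (8.572, 51.08), M = G − 16.5·n = (37.68, 35.54). Then |FN| = |N − F| = 51.80.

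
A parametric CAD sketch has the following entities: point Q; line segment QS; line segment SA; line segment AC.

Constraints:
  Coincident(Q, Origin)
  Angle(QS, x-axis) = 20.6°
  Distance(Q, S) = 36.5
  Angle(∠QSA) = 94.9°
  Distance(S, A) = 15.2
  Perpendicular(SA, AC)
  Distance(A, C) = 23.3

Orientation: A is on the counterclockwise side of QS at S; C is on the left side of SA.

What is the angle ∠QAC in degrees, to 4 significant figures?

26.73°

Q is at the origin; QS runs at 20.6° with length 36.5, so S = 36.5·(cos 20.6°, sin 20.6°) = (34.17, 12.84). ∠QSA = 94.9°, so SA runs at 20.6° + (180° − 94.9°) = 105.7° from the x-axis; with |SA| = 15.2, A = S + 15.2·(cos 105.7°, sin 105.7°) = (30.05, 27.48). SA ⟂ AC; with |AC| = 23.3 on the left of SA, C = A + 23.3·(-0.9627, -0.2706) = (7.622, 21.17). Then cos ∠QAC = AQ·AC / (|AQ||AC|), giving 26.73°.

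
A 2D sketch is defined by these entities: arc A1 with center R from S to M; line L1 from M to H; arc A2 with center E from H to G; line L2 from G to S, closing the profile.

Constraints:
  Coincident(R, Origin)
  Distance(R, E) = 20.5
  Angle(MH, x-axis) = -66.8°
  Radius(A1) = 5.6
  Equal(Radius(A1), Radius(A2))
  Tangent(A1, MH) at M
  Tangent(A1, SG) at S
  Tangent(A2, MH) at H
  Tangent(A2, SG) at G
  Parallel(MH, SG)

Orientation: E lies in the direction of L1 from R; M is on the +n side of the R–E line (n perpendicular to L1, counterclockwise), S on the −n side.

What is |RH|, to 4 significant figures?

21.25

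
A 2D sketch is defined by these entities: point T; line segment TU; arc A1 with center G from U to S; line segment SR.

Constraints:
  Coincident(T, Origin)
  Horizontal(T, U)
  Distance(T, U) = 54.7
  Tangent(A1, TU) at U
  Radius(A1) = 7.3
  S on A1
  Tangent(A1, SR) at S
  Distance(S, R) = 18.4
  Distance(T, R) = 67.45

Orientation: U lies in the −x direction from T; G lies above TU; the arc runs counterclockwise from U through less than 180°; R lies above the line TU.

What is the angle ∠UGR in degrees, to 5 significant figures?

157.00°

T is at the origin; TU is horizontal with |TU| = 54.7 and U on the −x side, so U = (-54.700, 0.0000). The tangent condition forces GU to be normal to TU, so G = U + (0, 7.3) = (-54.700, 7.3000). Since GS ⟂ SR (tangency), |GR| = √(7.3² + 18.4²) = 19.795 regardless of where S sits on A1. So R lies on both circle(T, 67.45) and circle(G, 19.795); the above-TU intersection is R = (-62.435, 25.521). S is the foot of the tangent from R: S = (-49.506, 12.430).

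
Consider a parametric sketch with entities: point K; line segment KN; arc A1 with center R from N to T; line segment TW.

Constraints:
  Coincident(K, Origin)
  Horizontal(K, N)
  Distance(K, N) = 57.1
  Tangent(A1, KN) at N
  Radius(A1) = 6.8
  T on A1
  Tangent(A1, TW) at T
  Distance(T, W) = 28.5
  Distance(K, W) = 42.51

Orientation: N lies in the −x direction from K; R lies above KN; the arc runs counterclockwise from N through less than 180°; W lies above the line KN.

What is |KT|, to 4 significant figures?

51.79

Checks: ∠(RN, NK) = 90.00° ✓; |RT| = 6.800 ✓; ∠(RT, TW) = 90.00° ✓; |TW| = 28.50 ✓; |KW| = 42.51 ✓.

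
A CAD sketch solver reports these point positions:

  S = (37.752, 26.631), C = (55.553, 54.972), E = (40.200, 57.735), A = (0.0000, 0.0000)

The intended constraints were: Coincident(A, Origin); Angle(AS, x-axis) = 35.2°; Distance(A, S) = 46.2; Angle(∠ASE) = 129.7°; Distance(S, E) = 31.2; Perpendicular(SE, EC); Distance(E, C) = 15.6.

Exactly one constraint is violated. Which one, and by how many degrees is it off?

Perpendicular(SE, EC) — off by 5.70°.

A = (0.00, 0.00) ✓; AS at 35.20° ✓; |AS| = 46.20 ✓; ∠ASE = 129.7° ✓; |SE| = 31.20 ✓; ∠(SE, EC) = 95.70° ✗; |EC| = 15.60 ✓.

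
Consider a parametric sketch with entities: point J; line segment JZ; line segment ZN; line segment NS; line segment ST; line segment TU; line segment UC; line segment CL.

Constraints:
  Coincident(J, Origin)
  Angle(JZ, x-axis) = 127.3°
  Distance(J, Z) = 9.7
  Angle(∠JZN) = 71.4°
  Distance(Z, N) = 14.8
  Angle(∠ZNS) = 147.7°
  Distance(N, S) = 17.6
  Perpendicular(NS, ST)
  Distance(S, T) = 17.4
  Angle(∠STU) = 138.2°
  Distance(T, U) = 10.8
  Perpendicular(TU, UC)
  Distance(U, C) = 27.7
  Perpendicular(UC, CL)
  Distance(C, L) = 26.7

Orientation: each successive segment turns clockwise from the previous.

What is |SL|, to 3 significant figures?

16.4

TU ⟂ UC, so UC runs at 125°; with |UC| = 27.7, C = (-3.46, 8.08). UC ⟂ CL, so CL runs at 34.6°; with |CL| = 26.7, L = (18.5, 23.2). Then |SL| = |L − S| = 16.4.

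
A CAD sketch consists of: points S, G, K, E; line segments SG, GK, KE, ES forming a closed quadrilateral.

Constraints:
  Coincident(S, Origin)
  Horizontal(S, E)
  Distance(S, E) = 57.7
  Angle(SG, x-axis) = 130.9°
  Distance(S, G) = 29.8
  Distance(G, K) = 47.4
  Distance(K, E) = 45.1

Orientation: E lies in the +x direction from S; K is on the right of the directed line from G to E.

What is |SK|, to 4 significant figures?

17.80

Checks: |GK| = 47.40 ✓; |KE| = 45.10 ✓.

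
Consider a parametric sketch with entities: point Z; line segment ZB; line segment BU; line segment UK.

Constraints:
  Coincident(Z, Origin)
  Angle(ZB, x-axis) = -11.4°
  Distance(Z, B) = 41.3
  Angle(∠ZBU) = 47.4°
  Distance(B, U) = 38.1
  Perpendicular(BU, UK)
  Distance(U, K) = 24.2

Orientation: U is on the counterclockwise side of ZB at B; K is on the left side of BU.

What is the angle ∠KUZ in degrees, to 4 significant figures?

18.45°

Z is at the origin; ZB runs at -11.4° with length 41.3, so B = 41.3·(cos -11.4°, sin -11.4°) = (40.49, -8.163). ∠ZBU = 47.4°, so BU runs at -11.4° + (180° − 47.4°) = 121.2° from the x-axis; with |BU| = 38.1, U = B + 38.1·(cos 121.2°, sin 121.2°) = (20.75, 24.43). The perpendicularity gives UK at right angles to BU; with |UK| = 24.2 on the left of BU, K = U + 24.2·(-0.8554, -0.5180) = (0.04856, 11.89). Then cos ∠KUZ = UK·UZ / (|UK||UZ|), giving 18.45°.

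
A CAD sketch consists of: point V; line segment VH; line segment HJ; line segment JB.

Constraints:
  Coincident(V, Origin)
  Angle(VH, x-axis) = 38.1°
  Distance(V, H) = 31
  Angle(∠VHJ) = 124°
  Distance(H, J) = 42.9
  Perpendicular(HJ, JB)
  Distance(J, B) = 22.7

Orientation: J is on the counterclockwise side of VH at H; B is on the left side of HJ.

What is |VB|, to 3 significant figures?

60.3

∠VHJ = 124.0°, so HJ runs at 38.1° + (180° − 124.0°) = 94.1° from the x-axis; with |HJ| = 42.9, J = H + 42.9·(cos 94.1°, sin 94.1°) = (21.3, 61.9). HJ ⟂ JB; with |JB| = 22.7 on the left of HJ, B = J + 22.7·(-0.997, -0.0715) = (-1.31, 60.3). Then |VB| = |B − V| = 60.3.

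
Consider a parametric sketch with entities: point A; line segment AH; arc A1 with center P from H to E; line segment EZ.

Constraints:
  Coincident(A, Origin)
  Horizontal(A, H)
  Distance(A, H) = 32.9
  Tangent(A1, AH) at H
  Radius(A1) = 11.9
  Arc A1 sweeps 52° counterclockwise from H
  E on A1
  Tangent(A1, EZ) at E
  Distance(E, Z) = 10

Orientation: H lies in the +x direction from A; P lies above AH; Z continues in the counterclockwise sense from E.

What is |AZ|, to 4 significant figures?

50.01

A is at the origin; A and H share the same y with |AH| = 32.9 and H on the +x side, so H = (32.90, 0.000). Since A1 is tangent to AH there, PH ⟂ AH, so P = H + (0, 11.9) = (32.90, 11.90). On A1, H sits at bearing -90° from P; a 52° counterclockwise sweep puts E at bearing -38°, so E = P + 11.9·(cos -38°, sin -38°) = (42.28, 4.574). The tangent condition forces PE to be normal to EZ, so EZ runs along (−sin -38°, cos -38°); with |EZ| = 10.0, Z = (48.43, 12.45). Then |AZ| = |Z − A| = 50.01.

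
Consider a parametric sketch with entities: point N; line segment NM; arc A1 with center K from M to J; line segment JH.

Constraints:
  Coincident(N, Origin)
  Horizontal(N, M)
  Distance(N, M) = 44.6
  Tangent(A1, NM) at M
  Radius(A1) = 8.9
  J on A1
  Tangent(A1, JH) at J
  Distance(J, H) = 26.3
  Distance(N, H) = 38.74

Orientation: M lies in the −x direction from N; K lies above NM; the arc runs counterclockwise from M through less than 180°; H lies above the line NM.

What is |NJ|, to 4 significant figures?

36.88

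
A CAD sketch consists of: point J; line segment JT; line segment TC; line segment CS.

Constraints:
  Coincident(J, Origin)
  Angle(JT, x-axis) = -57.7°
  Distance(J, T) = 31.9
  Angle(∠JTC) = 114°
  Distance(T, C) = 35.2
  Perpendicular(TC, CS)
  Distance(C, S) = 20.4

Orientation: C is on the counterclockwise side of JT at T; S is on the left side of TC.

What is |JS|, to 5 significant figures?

48.962

J is at the origin; JT runs at -57.7° with length 31.9, so T = 31.9·(cos -57.7°, sin -57.7°) = (17.046, -26.964). ∠JTC = 114.0°, so TC runs at -57.7° + (180° − 114.0°) = 8.3000° from the x-axis; with |TC| = 35.2, C = T + 35.2·(cos 8.3000°, sin 8.3000°) = (51.877, -21.883). TC ⟂ CS; with |CS| = 20.4 on the left of TC, S = C + 20.4·(-0.14436, 0.98953) = (48.932, -1.6962). Then |JS| = |S − J| = 48.962.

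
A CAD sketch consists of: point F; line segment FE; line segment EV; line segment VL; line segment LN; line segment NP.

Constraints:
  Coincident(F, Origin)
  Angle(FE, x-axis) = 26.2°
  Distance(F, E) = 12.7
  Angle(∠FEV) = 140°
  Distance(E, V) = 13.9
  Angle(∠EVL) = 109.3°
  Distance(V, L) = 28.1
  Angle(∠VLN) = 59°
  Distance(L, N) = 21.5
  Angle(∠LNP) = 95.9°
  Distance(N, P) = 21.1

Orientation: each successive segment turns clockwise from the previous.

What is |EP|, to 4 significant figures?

4.424

F is at the origin; FE runs at 26.2° with length 12.7, so E = (11.40, 5.607). ∠FEV = 140.0° gives EV at -13.80° from the x-axis; with |EV| = 13.9, V = (24.89, 2.292). ∠EVL = 109.3° gives VL at -84.50° from the x-axis; with |VL| = 28.1, L = (27.59, -25.68). ∠VLN = 59.0° gives LN at 154.5° from the x-axis; with |LN| = 21.5, N = (8.182, -16.42). ∠LNP = 95.9° gives NP at 70.40° from the x-axis; with |NP| = 21.1, P = (15.26, 3.454). Then |EP| = |P − E| = 4.424.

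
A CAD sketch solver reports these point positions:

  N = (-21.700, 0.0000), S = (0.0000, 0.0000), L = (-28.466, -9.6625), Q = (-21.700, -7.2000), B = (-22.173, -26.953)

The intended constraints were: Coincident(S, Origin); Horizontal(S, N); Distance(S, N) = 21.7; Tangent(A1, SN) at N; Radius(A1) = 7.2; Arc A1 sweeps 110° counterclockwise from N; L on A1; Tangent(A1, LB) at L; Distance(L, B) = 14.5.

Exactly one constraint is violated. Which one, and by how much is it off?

Distance(L, B) = 14.5 — off by 3.90.

S = (0.00, 0.00) ✓; S.y = 0.00, N.y = 0.00 ✓; |SN| = 21.70 ✓; ∠(QN, NS) = 90.00° ✓; |QN| = 7.200 ✓; bearing(Q→L) − bearing(Q→N) = 110.0° ✓; |QL| = 7.200 ✓; ∠(QL, LB) = 90.00° ✓; |LB| = 18.40 ✗.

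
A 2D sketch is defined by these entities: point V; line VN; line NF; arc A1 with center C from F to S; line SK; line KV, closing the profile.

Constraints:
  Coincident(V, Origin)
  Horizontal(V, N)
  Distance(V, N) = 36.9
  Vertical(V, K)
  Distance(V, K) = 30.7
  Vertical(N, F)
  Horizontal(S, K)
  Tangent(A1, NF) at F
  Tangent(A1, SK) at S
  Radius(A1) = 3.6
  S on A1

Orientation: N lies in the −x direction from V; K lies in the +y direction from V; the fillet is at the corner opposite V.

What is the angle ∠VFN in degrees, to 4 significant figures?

53.71°

V is at the origin; VN is horizontal with |VN| = 36.9 and N on the −x side, so N = (-36.90, 0.000). V and K share the same x with |VK| = 30.7 and K on the +y side, so K = (0.000, 30.70). The virtual corner opposite V is at (-36.90, 30.70). Tangency of A1 to NF means the radius CF is perpendicular to NF and tangency of A1 to SK means the radius CS is perpendicular to SK, with radius 3.6, so the center C sits 3.6 in from both sides at C = (-33.30, 27.10). That places the tangent points at F = (-36.90, 27.10) on NF and S = (-33.30, 30.70) on SK. Then cos ∠VFN = FV·FN / (|FV||FN|), giving 53.71°.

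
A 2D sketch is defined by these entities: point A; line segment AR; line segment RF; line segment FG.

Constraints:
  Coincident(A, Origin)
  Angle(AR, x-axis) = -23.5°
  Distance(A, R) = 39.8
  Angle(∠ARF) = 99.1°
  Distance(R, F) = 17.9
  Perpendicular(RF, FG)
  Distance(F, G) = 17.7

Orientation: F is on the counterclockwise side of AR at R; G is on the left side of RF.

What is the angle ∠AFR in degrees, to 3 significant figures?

58.4°

A is at the origin; AR runs at -23.5° with length 39.8, so R = 39.8·(cos -23.5°, sin -23.5°) = (36.5, -15.9). ∠ARF = 99.1°, so RF runs at -23.5° + (180° − 99.1°) = 57.4° from the x-axis; with |RF| = 17.9, F = R + 17.9·(cos 57.4°, sin 57.4°) = (46.1, -0.790). Then cos ∠AFR = FA·FR / (|FA||FR|), giving 58.4°.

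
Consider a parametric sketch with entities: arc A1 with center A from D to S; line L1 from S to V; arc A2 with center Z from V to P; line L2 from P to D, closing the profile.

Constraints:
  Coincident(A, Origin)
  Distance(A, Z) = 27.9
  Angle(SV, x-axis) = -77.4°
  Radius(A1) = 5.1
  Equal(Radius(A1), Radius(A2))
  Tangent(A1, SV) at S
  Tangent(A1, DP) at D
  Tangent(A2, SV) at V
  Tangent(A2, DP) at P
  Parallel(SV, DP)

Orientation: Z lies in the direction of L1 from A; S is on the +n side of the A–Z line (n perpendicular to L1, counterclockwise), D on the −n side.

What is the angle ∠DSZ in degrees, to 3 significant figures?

79.6°

A is at the origin and Z lies 27.9 along u from A, so Z = 27.9·u = (6.09, -27.2). Tangency of A1 to both parallel lines with radius 5.1 puts S and D at A ± 5.1·n: S = (4.98, 1.11), D = (-4.98, -1.11). Then cos ∠DSZ = SD·SZ / (|SD||SZ|), giving 79.6°.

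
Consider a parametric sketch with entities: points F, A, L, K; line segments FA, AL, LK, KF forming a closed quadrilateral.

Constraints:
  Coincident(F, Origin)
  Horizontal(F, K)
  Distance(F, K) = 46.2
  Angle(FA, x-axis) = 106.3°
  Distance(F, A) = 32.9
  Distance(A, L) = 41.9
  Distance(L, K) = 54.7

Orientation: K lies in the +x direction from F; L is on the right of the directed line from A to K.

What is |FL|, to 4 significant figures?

12.75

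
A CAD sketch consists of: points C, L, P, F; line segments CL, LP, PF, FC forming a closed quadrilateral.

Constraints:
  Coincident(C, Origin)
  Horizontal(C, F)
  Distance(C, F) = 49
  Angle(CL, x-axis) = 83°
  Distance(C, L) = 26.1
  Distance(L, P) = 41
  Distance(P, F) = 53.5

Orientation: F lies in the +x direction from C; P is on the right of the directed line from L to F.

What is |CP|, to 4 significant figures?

14.91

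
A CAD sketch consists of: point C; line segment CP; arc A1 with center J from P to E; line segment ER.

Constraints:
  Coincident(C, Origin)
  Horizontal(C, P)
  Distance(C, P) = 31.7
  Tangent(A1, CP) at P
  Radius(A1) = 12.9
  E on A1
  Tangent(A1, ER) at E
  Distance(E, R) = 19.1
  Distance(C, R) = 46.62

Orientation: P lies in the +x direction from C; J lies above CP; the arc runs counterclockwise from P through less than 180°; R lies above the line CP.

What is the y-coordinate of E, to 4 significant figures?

20.99

C is at the origin; C and P share the same y with |CP| = 31.7 and P on the +x side, so P = (31.70, 0.000). Since A1 is tangent to CP there, JP ⟂ CP, so J = P + (0, 12.9) = (31.70, 12.90). Since JE ⟂ ER (tangency), |JR| = √(12.9² + 19.1²) = 23.05 regardless of where E sits on A1. So R lies on both circle(C, 46.62) and circle(J, 23.05); the above-CP intersection is R = (29.78, 35.87). E is the foot of the tangent from R: E = (41.75, 20.99).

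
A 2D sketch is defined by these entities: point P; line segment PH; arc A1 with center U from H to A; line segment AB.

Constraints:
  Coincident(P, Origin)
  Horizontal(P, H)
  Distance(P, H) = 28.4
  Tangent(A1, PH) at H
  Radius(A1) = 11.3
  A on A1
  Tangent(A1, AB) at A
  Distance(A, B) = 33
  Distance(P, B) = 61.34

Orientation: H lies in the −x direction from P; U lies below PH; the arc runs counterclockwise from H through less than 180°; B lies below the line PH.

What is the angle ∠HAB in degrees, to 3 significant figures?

139°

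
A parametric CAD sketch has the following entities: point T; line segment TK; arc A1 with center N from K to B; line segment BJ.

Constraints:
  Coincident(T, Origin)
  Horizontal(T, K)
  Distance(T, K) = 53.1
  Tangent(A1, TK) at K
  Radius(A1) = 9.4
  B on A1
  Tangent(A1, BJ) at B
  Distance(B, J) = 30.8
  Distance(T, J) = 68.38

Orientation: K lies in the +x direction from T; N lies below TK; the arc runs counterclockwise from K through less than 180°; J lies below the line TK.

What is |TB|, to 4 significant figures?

45.94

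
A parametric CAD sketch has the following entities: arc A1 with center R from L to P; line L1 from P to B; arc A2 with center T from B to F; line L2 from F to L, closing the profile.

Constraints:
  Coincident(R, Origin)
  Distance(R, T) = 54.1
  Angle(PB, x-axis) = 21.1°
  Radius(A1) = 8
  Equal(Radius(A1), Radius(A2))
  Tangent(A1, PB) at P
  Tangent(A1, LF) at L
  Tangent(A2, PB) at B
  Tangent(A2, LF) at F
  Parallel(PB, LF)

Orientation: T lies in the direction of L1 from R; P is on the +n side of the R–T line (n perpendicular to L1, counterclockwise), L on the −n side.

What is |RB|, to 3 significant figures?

54.7

The slot axis is L1's direction at 21.1°, so u = (cos 21.1°, sin 21.1°) = (0.933, 0.360) and n = (−sin 21.1°, cos 21.1°) = (-0.360, 0.933). R is at the origin and T lies 54.1 along u from R, so T = 54.1·u = (50.5, 19.5). Tangency of A1 to both parallel lines with radius 8.0 puts P and L at R ± 8.0·n: P = (-2.88, 7.46), L = (2.88, -7.46). Equal radii place B and F the same way about T: B = T + 8.0·n = (47.6, 26.9), F = T − 8.0·n = (53.4, 12.0). Then |RB| = |B − R| = 54.7.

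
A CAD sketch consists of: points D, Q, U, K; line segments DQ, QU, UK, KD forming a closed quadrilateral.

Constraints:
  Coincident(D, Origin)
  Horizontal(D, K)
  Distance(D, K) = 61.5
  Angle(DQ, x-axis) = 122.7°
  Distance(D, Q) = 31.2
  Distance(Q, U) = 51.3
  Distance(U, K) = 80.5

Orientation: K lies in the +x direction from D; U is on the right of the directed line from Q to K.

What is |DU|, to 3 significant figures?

29.2

D is at the origin; D and K share the same y with |DK| = 61.5 and K in +x, so K = (61.5, 0). DQ runs at 122.7° with |DQ| = 31.2, so Q = (-16.9, 26.3). U is determined by |QU| = 51.3 and |UK| = 80.5 together: it lies at the intersection of circle(Q, 51.3) and circle(K, 80.5). With |QK| = 82.6, the foot of the radical line on QK is 18.0 from Q and the perpendicular offset is √(51.3² − 18.0²) = 48.0. Taking the right-of-QK solution: U = (-15.0, -25.0).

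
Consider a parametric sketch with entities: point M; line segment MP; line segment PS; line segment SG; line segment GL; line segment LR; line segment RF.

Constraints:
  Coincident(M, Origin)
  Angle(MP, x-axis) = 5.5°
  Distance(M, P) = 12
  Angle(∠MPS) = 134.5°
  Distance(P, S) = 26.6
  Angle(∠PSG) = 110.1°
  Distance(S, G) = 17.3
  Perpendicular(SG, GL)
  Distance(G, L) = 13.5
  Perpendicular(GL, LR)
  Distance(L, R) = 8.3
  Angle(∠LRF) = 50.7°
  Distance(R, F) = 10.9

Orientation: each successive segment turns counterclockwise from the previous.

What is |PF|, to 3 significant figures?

32.0

M is at the origin; MP runs at 5.5° with length 12.0, so P = (11.9, 1.15). ∠MPS = 134.5° gives PS at 51.0° from the x-axis; with |PS| = 26.6, S = (28.7, 21.8). ∠PSG = 110.1° gives SG at 121° from the x-axis; with |SG| = 17.3, G = (19.8, 36.7). The perpendicularity gives GL at right angles to SG, so GL runs at -149°; with |GL| = 13.5, L = (8.22, 29.7). GL ⟂ LR, so LR runs at -59.1°; with |LR| = 8.3, R = (12.5, 22.6). ∠LRF = 50.7° gives RF at 70.2° from the x-axis; with |RF| = 10.9, F = (16.2, 32.9). Then |PF| = |F − P| = 32.0.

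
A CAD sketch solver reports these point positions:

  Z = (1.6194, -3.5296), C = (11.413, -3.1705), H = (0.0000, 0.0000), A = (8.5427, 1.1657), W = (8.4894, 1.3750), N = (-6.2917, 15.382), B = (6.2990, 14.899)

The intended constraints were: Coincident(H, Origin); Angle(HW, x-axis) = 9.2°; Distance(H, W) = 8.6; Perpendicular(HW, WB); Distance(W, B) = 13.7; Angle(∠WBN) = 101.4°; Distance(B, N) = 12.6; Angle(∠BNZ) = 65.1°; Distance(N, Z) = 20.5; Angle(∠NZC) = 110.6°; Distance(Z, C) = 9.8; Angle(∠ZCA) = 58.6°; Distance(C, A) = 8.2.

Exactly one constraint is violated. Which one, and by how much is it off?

Distance(C, A) = 8.2 — off by 3.00.

H = (0.00, 0.00) ✓; HW at 9.200° ✓; |HW| = 8.600 ✓; ∠(HW, WB) = 90.00° ✓; |WB| = 13.70 ✓; ∠WBN = 101.4° ✓; |BN| = 12.60 ✓; ∠BNZ = 65.10° ✓; |NZ| = 20.50 ✓; ∠NZC = 110.6° ✓; |ZC| = 9.800 ✓; ∠ZCA = 58.60° ✓; |CA| = 5.200 ✗.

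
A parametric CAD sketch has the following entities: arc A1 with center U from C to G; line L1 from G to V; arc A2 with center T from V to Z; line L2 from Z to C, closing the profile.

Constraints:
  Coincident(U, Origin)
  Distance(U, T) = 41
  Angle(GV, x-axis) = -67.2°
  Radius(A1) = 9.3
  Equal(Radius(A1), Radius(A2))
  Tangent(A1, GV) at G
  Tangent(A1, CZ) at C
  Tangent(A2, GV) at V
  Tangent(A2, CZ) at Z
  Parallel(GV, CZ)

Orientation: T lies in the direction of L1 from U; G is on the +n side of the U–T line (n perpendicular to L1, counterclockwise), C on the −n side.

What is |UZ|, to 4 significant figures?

42.04

The slot axis is L1's direction at -67.2°, so u = (cos -67.2°, sin -67.2°) = (0.3875, -0.9219) and n = (−sin -67.2°, cos -67.2°) = (0.9219, 0.3875). U is at the origin and T lies 41.0 along u from U, so T = 41.0·u = (15.89, -37.80). Tangency of A1 to both parallel lines with radius 9.3 puts G and C at U ± 9.3·n: G = (8.573, 3.604), C = (-8.573, -3.604). Equal radii place V and Z the same way about T: V = T + 9.3·n = (24.46, -34.19), Z = T − 9.3·n = (7.315, -41.40). Then |UZ| = |Z − U| = 42.04.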